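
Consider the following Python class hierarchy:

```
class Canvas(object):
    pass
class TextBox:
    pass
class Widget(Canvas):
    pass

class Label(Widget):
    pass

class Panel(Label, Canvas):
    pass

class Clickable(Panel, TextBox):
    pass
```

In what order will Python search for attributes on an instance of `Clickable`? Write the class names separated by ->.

Clickable -> Panel -> Label -> Widget -> Canvas -> TextBox -> object

L[Clickable] = Clickable + merge(L[Panel], L[TextBox], [Panel TextBox])
  take Panel:  [Panel Label Widget Canvas object] + [TextBox object] + [Panel TextBox]
  take Label:  [Label Widget Canvas object] + [TextBox object] + [TextBox]
  take Widget:  [Widget Canvas object] + [TextBox object] + [TextBox]
  take Canvas:  [Canvas object] + [TextBox object] + [TextBox]
  take TextBox:  [object] + [TextBox object] + [TextBox]
  take object:  [object] + [object]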